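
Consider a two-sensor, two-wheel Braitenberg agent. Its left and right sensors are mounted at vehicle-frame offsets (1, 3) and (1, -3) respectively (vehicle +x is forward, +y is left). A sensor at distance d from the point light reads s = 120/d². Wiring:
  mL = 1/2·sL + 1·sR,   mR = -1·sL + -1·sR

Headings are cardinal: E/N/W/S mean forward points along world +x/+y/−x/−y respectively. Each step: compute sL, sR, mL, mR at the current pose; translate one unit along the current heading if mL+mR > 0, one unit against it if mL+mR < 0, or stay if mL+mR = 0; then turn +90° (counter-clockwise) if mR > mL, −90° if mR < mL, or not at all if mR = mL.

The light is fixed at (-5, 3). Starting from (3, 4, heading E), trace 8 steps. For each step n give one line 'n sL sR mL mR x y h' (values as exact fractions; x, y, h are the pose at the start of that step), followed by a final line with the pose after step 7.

0 120/97 24/17 3348/1649 -4368/1649 3 4 E
1 6/5 15/2 81/10 -87/10 2 4 S
2 120/37 120/61 8100/2257 -11760/2257 2 5 W
3 60/17 12/13 594/221 -984/221 3 5 N
4 120/97 24/17 3348/1649 -4368/1649 3 4 E
5 6/5 15/2 81/10 -87/10 2 4 S
6 120/37 120/61 8100/2257 -11760/2257 2 5 W
7 60/17 12/13 594/221 -984/221 3 5 N
final 3 4 E

n=0: pose=(3,4,E); sL=120/97, sR=24/17; mL=3348/1649, mR=-4368/1649; mL+mR=-60/97 → advance -1; mR−mL=-7716/1649 → turn -1·90°
n=1: pose=(2,4,S); sL=6/5, sR=15/2; mL=81/10, mR=-87/10; mL+mR=-3/5 → advance -1; mR−mL=-84/5 → turn -1·90°
n=2: pose=(2,5,W); sL=120/37, sR=120/61; mL=8100/2257, mR=-11760/2257; mL+mR=-60/37 → advance -1; mR−mL=-19860/2257 → turn -1·90°
n=3: pose=(3,5,N); sL=60/17, sR=12/13; mL=594/221, mR=-984/221; mL+mR=-30/17 → advance -1; mR−mL=-1578/221 → turn -1·90°
n=4: pose=(3,4,E); sL=120/97, sR=24/17; mL=3348/1649, mR=-4368/1649; mL+mR=-60/97 → advance -1; mR−mL=-7716/1649 → turn -1·90°
n=5: pose=(2,4,S); sL=6/5, sR=15/2; mL=81/10, mR=-87/10; mL+mR=-3/5 → advance -1; mR−mL=-84/5 → turn -1·90°
n=6: pose=(2,5,W); sL=120/37, sR=120/61; mL=8100/2257, mR=-11760/2257; mL+mR=-60/37 → advance -1; mR−mL=-19860/2257 → turn -1·90°
n=7: pose=(3,5,N); sL=60/17, sR=12/13; mL=594/221, mR=-984/221; mL+mR=-30/17 → advance -1; mR−mL=-1578/221 → turn -1·90°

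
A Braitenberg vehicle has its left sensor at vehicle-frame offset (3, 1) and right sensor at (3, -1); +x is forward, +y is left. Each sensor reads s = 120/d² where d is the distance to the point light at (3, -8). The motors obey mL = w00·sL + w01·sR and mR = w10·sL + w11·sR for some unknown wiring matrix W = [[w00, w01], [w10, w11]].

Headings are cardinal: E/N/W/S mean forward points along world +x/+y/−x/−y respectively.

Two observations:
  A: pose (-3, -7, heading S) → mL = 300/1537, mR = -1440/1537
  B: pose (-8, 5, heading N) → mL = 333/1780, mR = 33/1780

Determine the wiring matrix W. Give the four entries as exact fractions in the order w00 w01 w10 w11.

-1/2 1 -1/2 1/2

obs A: pose=(-3,-7,S) → sL=120/29, sR=120/53, mL=300/1537, mR=-1440/1537
obs B: pose=(-8,5,N) → sL=3/10, sR=30/89, mL=333/1780, mR=33/1780
sensor matrix S = [[120/29, 120/53], [3/10, 30/89]]; det S = 97884/136793
solve [mL_A; mL_B] = S·[w00; w01] and [mR_A; mR_B] = S·[w10; w11]:
  w00 = -1/2, w01 = 1, w10 = -1/2, w11 = 1/2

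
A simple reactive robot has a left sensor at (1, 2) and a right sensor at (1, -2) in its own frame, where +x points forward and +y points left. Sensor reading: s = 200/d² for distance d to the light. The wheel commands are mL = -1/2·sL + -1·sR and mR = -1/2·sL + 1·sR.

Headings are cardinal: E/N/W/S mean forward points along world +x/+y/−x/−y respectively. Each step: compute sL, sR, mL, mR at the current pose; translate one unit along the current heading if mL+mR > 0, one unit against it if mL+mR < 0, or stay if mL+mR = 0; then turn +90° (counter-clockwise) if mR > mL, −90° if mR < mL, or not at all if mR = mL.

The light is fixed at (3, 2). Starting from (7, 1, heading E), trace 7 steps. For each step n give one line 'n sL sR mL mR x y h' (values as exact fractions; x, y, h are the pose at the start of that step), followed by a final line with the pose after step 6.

0 100/13 100/17 -2150/221 450/221 7 1 E
1 200 8 -108 -92 6 1 N
2 10 50 -55 45 6 0 W
3 40/9 200/13 -2060/117 1540/117 7 0 S
4 100/13 100/17 -2150/221 450/221 7 1 E
5 200 8 -108 -92 6 1 N
6 10 50 -55 45 6 0 W
final 7 0 S

n=0: pose=(7,1,E); sL=100/13, sR=100/17; mL=-2150/221, mR=450/221; mL+mR=-100/13 → advance -1; mR−mL=200/17 → turn +1·90°
n=1: pose=(6,1,N); sL=200, sR=8; mL=-108, mR=-92; mL+mR=-200 → advance -1; mR−mL=16 → turn +1·90°
n=2: pose=(6,0,W); sL=10, sR=50; mL=-55, mR=45; mL+mR=-10 → advance -1; mR−mL=100 → turn +1·90°
n=3: pose=(7,0,S); sL=40/9, sR=200/13; mL=-2060/117, mR=1540/117; mL+mR=-40/9 → advance -1; mR−mL=400/13 → turn +1·90°
n=4: pose=(7,1,E); sL=100/13, sR=100/17; mL=-2150/221, mR=450/221; mL+mR=-100/13 → advance -1; mR−mL=200/17 → turn +1·90°
n=5: pose=(6,1,N); sL=200, sR=8; mL=-108, mR=-92; mL+mR=-200 → advance -1; mR−mL=16 → turn +1·90°
n=6: pose=(6,0,W); sL=10, sR=50; mL=-55, mR=45; mL+mR=-10 → advance -1; mR−mL=100 → turn +1·90°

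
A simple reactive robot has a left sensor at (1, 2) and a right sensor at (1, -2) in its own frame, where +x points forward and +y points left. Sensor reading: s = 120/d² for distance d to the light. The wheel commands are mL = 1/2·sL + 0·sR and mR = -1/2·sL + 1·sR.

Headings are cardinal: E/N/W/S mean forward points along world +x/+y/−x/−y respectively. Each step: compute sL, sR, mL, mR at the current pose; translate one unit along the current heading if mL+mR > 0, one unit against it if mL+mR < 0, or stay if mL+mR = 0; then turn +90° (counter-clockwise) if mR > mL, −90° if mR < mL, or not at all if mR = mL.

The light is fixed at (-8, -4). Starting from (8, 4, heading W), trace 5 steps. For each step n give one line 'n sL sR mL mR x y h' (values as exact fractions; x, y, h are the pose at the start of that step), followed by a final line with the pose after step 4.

0 40/87 24/65 20/87 788/5655 8 4 W
1 12/25 12/37 6/25 78/925 7 4 N
2 120/377 24/61 60/377 5388/22997 7 5 E
3 15/37 15/53 15/74 315/3922 8 5 N
4 120/433 120/353 60/433 30780/152849 8 6 E
final 9 6 N

n=0: pose=(8,4,W); sL=40/87, sR=24/65; mL=20/87, mR=788/5655; mL+mR=24/65 → advance +1; mR−mL=-512/5655 → turn -1·90°
n=1: pose=(7,4,N); sL=12/25, sR=12/37; mL=6/25, mR=78/925; mL+mR=12/37 → advance +1; mR−mL=-144/925 → turn -1·90°
n=2: pose=(7,5,E); sL=120/377, sR=24/61; mL=60/377, mR=5388/22997; mL+mR=24/61 → advance +1; mR−mL=1728/22997 → turn +1·90°
n=3: pose=(8,5,N); sL=15/37, sR=15/53; mL=15/74, mR=315/3922; mL+mR=15/53 → advance +1; mR−mL=-240/1961 → turn -1·90°
n=4: pose=(8,6,E); sL=120/433, sR=120/353; mL=60/433, mR=30780/152849; mL+mR=120/353 → advance +1; mR−mL=9600/152849 → turn +1·90°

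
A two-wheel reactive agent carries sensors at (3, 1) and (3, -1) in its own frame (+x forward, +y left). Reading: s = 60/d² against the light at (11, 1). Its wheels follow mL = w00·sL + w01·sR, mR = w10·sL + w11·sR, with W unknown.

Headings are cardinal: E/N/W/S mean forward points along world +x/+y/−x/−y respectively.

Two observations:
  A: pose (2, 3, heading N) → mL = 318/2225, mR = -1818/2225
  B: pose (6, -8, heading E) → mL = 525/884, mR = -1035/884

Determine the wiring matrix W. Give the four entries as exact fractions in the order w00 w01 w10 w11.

obs A: pose=(2,3,N) → sL=12/25, sR=60/89, mL=318/2225, mR=-1818/2225
obs B: pose=(6,-8,E) → sL=15/17, sR=15/26, mL=525/884, mR=-1035/884
sensor matrix S = [[12/25, 60/89], [15/17, 15/26]]; det S = -31266/98345
solve [mL_A; mL_B] = S·[w00; w01] and [mR_A; mR_B] = S·[w10; w11]:
  w00 = 1, w01 = -1/2, w10 = -1, w11 = -1/2

1 -1/2 -1 -1/2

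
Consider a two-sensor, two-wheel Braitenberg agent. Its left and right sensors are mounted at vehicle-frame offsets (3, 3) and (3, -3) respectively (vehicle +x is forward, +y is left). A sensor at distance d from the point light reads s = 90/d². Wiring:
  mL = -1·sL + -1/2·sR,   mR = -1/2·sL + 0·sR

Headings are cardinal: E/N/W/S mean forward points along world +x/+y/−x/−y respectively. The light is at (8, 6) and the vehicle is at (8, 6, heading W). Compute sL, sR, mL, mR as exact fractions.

5 5 -15/2 -5/2

left sensor world pos  = (5, 3); dL² = 18
right sensor world pos = (5, 9); dR² = 18
sL = 90/18 = 5
sR = 90/18 = 5
mL = -1·sL + -1/2·sR = -15/2
mR = -1/2·sL + 0·sR = -5/2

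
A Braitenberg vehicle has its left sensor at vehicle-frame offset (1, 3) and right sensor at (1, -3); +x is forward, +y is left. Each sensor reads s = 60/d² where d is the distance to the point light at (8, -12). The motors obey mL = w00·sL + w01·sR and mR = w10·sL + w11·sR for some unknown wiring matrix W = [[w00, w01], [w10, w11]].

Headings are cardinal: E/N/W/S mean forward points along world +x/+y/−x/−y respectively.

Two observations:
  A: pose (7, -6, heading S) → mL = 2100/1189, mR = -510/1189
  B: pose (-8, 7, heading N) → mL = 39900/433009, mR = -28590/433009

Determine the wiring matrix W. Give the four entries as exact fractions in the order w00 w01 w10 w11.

obs A: pose=(7,-6,S) → sL=60/29, sR=60/41, mL=2100/1189, mR=-510/1189
obs B: pose=(-8,7,N) → sL=60/761, sR=60/569, mL=39900/433009, mR=-28590/433009
sensor matrix S = [[60/29, 60/41], [60/761, 60/569]]; det S = 52920000/514847701
solve [mL_A; mL_B] = S·[w00; w01] and [mR_A; mR_B] = S·[w10; w11]:
  w00 = 1/2, w01 = 1/2, w10 = 1/2, w11 = -1

1/2 1/2 1/2 -1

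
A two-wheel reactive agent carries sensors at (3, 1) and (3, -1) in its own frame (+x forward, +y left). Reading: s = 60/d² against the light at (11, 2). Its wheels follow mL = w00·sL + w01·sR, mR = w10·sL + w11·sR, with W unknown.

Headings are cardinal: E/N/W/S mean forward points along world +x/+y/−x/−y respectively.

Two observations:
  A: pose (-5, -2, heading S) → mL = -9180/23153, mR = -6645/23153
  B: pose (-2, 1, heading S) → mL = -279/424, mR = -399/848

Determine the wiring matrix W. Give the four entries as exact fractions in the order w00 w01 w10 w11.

obs A: pose=(-5,-2,S) → sL=30/137, sR=30/169, mL=-9180/23153, mR=-6645/23153
obs B: pose=(-2,1,S) → sL=3/8, sR=15/53, mL=-279/424, mR=-399/848
sensor matrix S = [[30/137, 30/169], [3/8, 15/53]]; det S = -22545/4908436
solve [mL_A; mL_B] = S·[w00; w01] and [mR_A; mR_B] = S·[w10; w11]:
  w00 = -1, w01 = -1, w10 = -1/2, w11 = -1

-1 -1 -1/2 -1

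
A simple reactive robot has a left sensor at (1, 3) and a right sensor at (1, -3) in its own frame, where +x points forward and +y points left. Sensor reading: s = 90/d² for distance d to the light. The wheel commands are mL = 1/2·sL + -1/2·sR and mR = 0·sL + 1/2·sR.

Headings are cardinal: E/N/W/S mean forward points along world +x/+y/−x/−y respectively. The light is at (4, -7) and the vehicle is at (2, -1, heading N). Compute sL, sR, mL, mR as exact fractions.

left sensor world pos  = (-1, 0); dL² = 74
right sensor world pos = (5, 0); dR² = 50
sL = 90/74 = 45/37
sR = 90/50 = 9/5
mL = 1/2·sL + -1/2·sR = -54/185
mR = 0·sL + 1/2·sR = 9/10

45/37 9/5 -54/185 9/10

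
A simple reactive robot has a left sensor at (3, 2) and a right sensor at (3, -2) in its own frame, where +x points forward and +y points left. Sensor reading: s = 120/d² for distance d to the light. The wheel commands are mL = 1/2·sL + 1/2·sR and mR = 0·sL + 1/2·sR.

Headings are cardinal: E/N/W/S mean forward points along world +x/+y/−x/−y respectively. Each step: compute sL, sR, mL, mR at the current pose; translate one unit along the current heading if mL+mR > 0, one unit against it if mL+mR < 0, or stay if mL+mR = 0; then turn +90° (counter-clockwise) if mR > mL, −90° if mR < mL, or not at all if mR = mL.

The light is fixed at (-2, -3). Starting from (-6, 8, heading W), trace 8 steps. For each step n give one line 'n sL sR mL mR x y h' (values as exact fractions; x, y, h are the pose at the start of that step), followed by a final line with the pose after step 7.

n=0: pose=(-6,8,W); sL=12/13, sR=60/109; mL=1044/1417, mR=30/109; mL+mR=1434/1417 → advance +1; mR−mL=-6/13 → turn -1·90°
n=1: pose=(-7,8,N); sL=24/49, sR=24/41; mL=1080/2009, mR=12/41; mL+mR=1668/2009 → advance +1; mR−mL=-12/49 → turn -1·90°
n=2: pose=(-7,9,E); sL=3/5, sR=15/13; mL=57/65, mR=15/26; mL+mR=189/130 → advance +1; mR−mL=-3/10 → turn -1·90°
n=3: pose=(-6,9,S); sL=24/17, sR=40/39; mL=808/663, mR=20/39; mL+mR=1148/663 → advance +1; mR−mL=-12/17 → turn -1·90°
n=4: pose=(-6,8,W); sL=12/13, sR=60/109; mL=1044/1417, mR=30/109; mL+mR=1434/1417 → advance +1; mR−mL=-6/13 → turn -1·90°
n=5: pose=(-7,8,N); sL=24/49, sR=24/41; mL=1080/2009, mR=12/41; mL+mR=1668/2009 → advance +1; mR−mL=-12/49 → turn -1·90°
n=6: pose=(-7,9,E); sL=3/5, sR=15/13; mL=57/65, mR=15/26; mL+mR=189/130 → advance +1; mR−mL=-3/10 → turn -1·90°
n=7: pose=(-6,9,S); sL=24/17, sR=40/39; mL=808/663, mR=20/39; mL+mR=1148/663 → advance +1; mR−mL=-12/17 → turn -1·90°

0 12/13 60/109 1044/1417 30/109 -6 8 W
1 24/49 24/41 1080/2009 12/41 -7 8 N
2 3/5 15/13 57/65 15/26 -7 9 E
3 24/17 40/39 808/663 20/39 -6 9 S
4 12/13 60/109 1044/1417 30/109 -6 8 W
5 24/49 24/41 1080/2009 12/41 -7 8 N
6 3/5 15/13 57/65 15/26 -7 9 E
7 24/17 40/39 808/663 20/39 -6 9 S
final -6 8 W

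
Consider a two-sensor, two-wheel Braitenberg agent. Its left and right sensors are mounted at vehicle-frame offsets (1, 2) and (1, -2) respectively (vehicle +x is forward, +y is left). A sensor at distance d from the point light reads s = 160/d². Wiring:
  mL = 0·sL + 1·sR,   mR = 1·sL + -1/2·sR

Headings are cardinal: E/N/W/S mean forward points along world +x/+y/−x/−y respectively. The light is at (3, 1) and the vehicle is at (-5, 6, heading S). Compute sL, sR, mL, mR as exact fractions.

40/13 40/29 40/29 900/377

left sensor world pos  = (-3, 5); dL² = 52
right sensor world pos = (-7, 5); dR² = 116
sL = 160/52 = 40/13
sR = 160/116 = 40/29
mL = 0·sL + 1·sR = 40/29
mR = 1·sL + -1/2·sR = 900/377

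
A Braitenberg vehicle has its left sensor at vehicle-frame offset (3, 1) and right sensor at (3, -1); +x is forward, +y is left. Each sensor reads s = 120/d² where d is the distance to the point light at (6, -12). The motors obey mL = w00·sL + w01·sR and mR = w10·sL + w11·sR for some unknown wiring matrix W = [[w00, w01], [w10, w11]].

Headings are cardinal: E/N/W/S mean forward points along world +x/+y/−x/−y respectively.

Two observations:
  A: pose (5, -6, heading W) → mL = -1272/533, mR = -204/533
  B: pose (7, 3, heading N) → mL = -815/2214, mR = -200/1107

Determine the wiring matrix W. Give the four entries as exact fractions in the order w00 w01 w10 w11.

-1/2 -1/2 1/2 -1

obs A: pose=(5,-6,W) → sL=120/41, sR=24/13, mL=-1272/533, mR=-204/533
obs B: pose=(7,3,N) → sL=10/27, sR=15/41, mL=-815/2214, mR=-200/1107
sensor matrix S = [[120/41, 24/13], [10/27, 15/41]]; det S = 76120/196677
solve [mL_A; mL_B] = S·[w00; w01] and [mR_A; mR_B] = S·[w10; w11]:
  w00 = -1/2, w01 = -1/2, w10 = 1/2, w11 = -1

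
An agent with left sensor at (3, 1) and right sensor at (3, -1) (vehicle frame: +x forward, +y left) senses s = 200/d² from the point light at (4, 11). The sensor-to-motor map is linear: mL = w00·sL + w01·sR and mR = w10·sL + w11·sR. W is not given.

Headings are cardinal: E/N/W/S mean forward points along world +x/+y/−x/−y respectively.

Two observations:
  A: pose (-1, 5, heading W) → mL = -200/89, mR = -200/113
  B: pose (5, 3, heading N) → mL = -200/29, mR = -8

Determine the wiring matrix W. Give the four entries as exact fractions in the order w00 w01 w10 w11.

obs A: pose=(-1,5,W) → sL=200/113, sR=200/89, mL=-200/89, mR=-200/113
obs B: pose=(5,3,N) → sL=8, sR=200/29, mL=-200/29, mR=-8
sensor matrix S = [[200/113, 200/89], [8, 200/29]]; det S = -1683200/291653
solve [mL_A; mL_B] = S·[w00; w01] and [mR_A; mR_B] = S·[w10; w11]:
  w00 = 0, w01 = -1, w10 = -1, w11 = 0

0 -1 -1 0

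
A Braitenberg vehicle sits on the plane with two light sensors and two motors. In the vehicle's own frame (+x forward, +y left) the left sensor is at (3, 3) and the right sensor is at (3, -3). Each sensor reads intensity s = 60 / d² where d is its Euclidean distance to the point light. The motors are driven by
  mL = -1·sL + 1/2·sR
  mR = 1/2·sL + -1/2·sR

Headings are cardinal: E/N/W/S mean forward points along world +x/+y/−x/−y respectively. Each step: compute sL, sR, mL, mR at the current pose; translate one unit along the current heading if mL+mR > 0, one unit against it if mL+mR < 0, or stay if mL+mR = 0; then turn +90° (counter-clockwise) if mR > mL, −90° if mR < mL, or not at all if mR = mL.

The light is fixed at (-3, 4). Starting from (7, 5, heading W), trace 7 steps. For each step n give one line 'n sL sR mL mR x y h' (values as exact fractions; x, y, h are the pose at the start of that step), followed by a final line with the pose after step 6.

0 60/53 12/13 -462/689 72/689 7 5 W
1 3/10 15/17 12/85 -99/340 8 5 S
2 12/13 60/89 -678/1157 144/1157 8 6 W
3 30/113 30/41 465/4633 -1080/4633 9 6 S
4 20/27 20/39 -170/351 40/351 9 7 W
5 15/64 3/5 21/320 -117/640 10 7 S
6 60/101 60/149 -5910/15049 1440/15049 10 8 W
final 11 8 S

n=0: pose=(7,5,W); sL=60/53, sR=12/13; mL=-462/689, mR=72/689; mL+mR=-30/53 → advance -1; mR−mL=534/689 → turn +1·90°
n=1: pose=(8,5,S); sL=3/10, sR=15/17; mL=12/85, mR=-99/340; mL+mR=-3/20 → advance -1; mR−mL=-147/340 → turn -1·90°
n=2: pose=(8,6,W); sL=12/13, sR=60/89; mL=-678/1157, mR=144/1157; mL+mR=-6/13 → advance -1; mR−mL=822/1157 → turn +1·90°
n=3: pose=(9,6,S); sL=30/113, sR=30/41; mL=465/4633, mR=-1080/4633; mL+mR=-15/113 → advance -1; mR−mL=-1545/4633 → turn -1·90°
n=4: pose=(9,7,W); sL=20/27, sR=20/39; mL=-170/351, mR=40/351; mL+mR=-10/27 → advance -1; mR−mL=70/117 → turn +1·90°
n=5: pose=(10,7,S); sL=15/64, sR=3/5; mL=21/320, mR=-117/640; mL+mR=-15/128 → advance -1; mR−mL=-159/640 → turn -1·90°
n=6: pose=(10,8,W); sL=60/101, sR=60/149; mL=-5910/15049, mR=1440/15049; mL+mR=-30/101 → advance -1; mR−mL=7350/15049 → turn +1·90°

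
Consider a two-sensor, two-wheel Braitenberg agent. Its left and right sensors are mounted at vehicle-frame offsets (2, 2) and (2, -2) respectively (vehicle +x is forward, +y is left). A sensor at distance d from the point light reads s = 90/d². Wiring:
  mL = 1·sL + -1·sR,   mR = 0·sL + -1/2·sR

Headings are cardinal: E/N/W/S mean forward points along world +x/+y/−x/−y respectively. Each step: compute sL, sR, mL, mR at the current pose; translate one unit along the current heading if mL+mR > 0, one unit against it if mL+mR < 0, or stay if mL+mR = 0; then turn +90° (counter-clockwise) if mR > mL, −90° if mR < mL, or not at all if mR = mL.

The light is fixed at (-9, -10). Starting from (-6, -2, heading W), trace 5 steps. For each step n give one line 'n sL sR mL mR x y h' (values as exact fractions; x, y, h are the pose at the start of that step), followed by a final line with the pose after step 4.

0 90/37 90/101 5760/3737 -45/101 -6 -2 W
1 9/10 45/58 18/145 -45/116 -7 -2 N
2 90/97 90/41 -5040/3977 -45/41 -7 -3 E
3 45/41 1 4/41 -1/2 -8 -3 N
4 90/73 18/5 -864/365 -9/5 -8 -4 E
final -9 -4 N

n=0: pose=(-6,-2,W); sL=90/37, sR=90/101; mL=5760/3737, mR=-45/101; mL+mR=4095/3737 → advance +1; mR−mL=-7425/3737 → turn -1·90°
n=1: pose=(-7,-2,N); sL=9/10, sR=45/58; mL=18/145, mR=-45/116; mL+mR=-153/580 → advance -1; mR−mL=-297/580 → turn -1·90°
n=2: pose=(-7,-3,E); sL=90/97, sR=90/41; mL=-5040/3977, mR=-45/41; mL+mR=-9405/3977 → advance -1; mR−mL=675/3977 → turn +1·90°
n=3: pose=(-8,-3,N); sL=45/41, sR=1; mL=4/41, mR=-1/2; mL+mR=-33/82 → advance -1; mR−mL=-49/82 → turn -1·90°
n=4: pose=(-8,-4,E); sL=90/73, sR=18/5; mL=-864/365, mR=-9/5; mL+mR=-1521/365 → advance -1; mR−mL=207/365 → turn +1·90°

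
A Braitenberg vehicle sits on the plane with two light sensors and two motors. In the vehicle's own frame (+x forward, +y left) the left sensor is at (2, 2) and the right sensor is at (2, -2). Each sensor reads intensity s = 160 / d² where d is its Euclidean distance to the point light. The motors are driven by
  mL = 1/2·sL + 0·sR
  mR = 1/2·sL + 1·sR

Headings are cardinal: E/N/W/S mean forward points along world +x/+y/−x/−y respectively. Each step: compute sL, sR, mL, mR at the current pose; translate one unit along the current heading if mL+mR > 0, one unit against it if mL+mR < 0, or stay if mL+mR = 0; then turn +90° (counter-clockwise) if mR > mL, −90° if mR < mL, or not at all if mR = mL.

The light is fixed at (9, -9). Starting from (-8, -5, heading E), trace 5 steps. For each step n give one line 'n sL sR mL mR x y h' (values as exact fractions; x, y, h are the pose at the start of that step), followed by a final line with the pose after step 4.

n=0: pose=(-8,-5,E); sL=160/261, sR=160/229; mL=80/261, mR=60080/59769; mL+mR=78400/59769 → advance +1; mR−mL=160/229 → turn +1·90°
n=1: pose=(-7,-5,N); sL=4/9, sR=20/29; mL=2/9, mR=238/261; mL+mR=296/261 → advance +1; mR−mL=20/29 → turn +1·90°
n=2: pose=(-7,-4,W); sL=160/333, sR=160/373; mL=80/333, mR=83120/124209; mL+mR=112960/124209 → advance +1; mR−mL=160/373 → turn +1·90°
n=3: pose=(-8,-4,S); sL=80/117, sR=16/37; mL=40/117, mR=3352/4329; mL+mR=4832/4329 → advance +1; mR−mL=16/37 → turn +1·90°
n=4: pose=(-8,-5,E); sL=160/261, sR=160/229; mL=80/261, mR=60080/59769; mL+mR=78400/59769 → advance +1; mR−mL=160/229 → turn +1·90°

0 160/261 160/229 80/261 60080/59769 -8 -5 E
1 4/9 20/29 2/9 238/261 -7 -5 N
2 160/333 160/373 80/333 83120/124209 -7 -4 W
3 80/117 16/37 40/117 3352/4329 -8 -4 S
4 160/261 160/229 80/261 60080/59769 -8 -5 E
final -7 -5 N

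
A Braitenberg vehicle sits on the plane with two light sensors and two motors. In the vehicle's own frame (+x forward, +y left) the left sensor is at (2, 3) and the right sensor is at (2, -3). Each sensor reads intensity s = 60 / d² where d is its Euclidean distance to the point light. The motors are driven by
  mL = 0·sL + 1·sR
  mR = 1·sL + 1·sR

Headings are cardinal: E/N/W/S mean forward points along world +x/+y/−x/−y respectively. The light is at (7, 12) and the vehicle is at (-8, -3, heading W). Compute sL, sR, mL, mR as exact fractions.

60/613 60/433 60/433 62760/265429

left sensor world pos  = (-10, -6); dL² = 613
right sensor world pos = (-10, 0); dR² = 433
sL = 60/613 = 60/613
sR = 60/433 = 60/433
mL = 0·sL + 1·sR = 60/433
mR = 1·sL + 1·sR = 62760/265429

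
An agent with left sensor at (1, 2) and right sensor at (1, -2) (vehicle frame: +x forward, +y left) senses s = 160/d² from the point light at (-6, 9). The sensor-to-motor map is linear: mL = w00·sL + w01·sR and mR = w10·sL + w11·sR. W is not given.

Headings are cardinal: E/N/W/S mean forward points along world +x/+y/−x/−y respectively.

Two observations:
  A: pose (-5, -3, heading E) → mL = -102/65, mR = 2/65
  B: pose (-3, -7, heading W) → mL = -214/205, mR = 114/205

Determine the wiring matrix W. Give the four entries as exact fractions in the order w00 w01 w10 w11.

-1/2 -1 -1/2 1

obs A: pose=(-5,-3,E) → sL=20/13, sR=4/5, mL=-102/65, mR=2/65
obs B: pose=(-3,-7,W) → sL=20/41, sR=4/5, mL=-214/205, mR=114/205
sensor matrix S = [[20/13, 4/5], [20/41, 4/5]]; det S = 448/533
solve [mL_A; mL_B] = S·[w00; w01] and [mR_A; mR_B] = S·[w10; w11]:
  w00 = -1/2, w01 = -1, w10 = -1/2, w11 = 1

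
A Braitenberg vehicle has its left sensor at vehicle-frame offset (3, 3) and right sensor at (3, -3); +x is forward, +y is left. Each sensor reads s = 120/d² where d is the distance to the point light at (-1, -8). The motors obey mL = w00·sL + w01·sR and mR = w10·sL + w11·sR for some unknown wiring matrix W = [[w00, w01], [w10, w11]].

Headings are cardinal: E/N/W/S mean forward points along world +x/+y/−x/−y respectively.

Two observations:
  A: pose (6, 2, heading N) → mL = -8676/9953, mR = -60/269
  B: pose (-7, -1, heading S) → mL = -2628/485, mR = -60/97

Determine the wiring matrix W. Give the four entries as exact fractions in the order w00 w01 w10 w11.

-1 -1/2 0 -1/2

obs A: pose=(6,2,N) → sL=24/37, sR=120/269, mL=-8676/9953, mR=-60/269
obs B: pose=(-7,-1,S) → sL=24/5, sR=120/97, mL=-2628/485, mR=-60/97
sensor matrix S = [[24/37, 120/269], [24/5, 120/97]]; det S = -1292544/965441
solve [mL_A; mL_B] = S·[w00; w01] and [mR_A; mR_B] = S·[w10; w11]:
  w00 = -1, w01 = -1/2, w10 = 0, w11 = -1/2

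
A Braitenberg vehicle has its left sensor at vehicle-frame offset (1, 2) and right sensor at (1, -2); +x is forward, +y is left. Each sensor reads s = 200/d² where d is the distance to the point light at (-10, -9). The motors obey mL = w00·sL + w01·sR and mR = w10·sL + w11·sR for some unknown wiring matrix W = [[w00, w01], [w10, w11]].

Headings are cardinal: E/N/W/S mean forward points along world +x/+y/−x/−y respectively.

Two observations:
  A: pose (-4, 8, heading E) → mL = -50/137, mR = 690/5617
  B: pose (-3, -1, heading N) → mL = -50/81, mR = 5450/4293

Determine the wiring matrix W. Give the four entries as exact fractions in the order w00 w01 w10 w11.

0 -1/2 1 -1/2

obs A: pose=(-4,8,E) → sL=20/41, sR=100/137, mL=-50/137, mR=690/5617
obs B: pose=(-3,-1,N) → sL=100/53, sR=100/81, mL=-50/81, mR=5450/4293
sensor matrix S = [[20/41, 100/137], [100/53, 100/81]]; det S = -18688000/24113781
solve [mL_A; mL_B] = S·[w00; w01] and [mR_A; mR_B] = S·[w10; w11]:
  w00 = 0, w01 = -1/2, w10 = 1, w11 = -1/2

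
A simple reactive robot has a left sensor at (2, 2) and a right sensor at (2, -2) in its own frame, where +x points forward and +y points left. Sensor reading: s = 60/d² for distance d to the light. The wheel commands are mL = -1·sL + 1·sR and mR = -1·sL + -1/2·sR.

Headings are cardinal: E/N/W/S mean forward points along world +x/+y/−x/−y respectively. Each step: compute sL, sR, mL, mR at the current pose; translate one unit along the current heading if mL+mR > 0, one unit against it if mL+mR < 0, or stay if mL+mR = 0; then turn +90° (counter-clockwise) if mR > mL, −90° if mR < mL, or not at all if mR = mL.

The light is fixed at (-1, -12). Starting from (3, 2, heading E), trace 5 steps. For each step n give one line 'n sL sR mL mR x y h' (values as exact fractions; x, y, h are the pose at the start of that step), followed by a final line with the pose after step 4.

n=0: pose=(3,2,E); sL=15/73, sR=1/3; mL=28/219, mR=-163/438; mL+mR=-107/438 → advance -1; mR−mL=-1/2 → turn -1·90°
n=1: pose=(2,2,S); sL=60/169, sR=12/29; mL=288/4901, mR=-2754/4901; mL+mR=-2466/4901 → advance -1; mR−mL=-18/29 → turn -1·90°
n=2: pose=(2,3,W); sL=6/17, sR=6/29; mL=-72/493, mR=-225/493; mL+mR=-297/493 → advance -1; mR−mL=-9/29 → turn -1·90°
n=3: pose=(3,3,N); sL=60/293, sR=12/65; mL=-384/19045, mR=-5658/19045; mL+mR=-6042/19045 → advance -1; mR−mL=-18/65 → turn -1·90°
n=4: pose=(3,2,E); sL=15/73, sR=1/3; mL=28/219, mR=-163/438; mL+mR=-107/438 → advance -1; mR−mL=-1/2 → turn -1·90°

0 15/73 1/3 28/219 -163/438 3 2 E
1 60/169 12/29 288/4901 -2754/4901 2 2 S
2 6/17 6/29 -72/493 -225/493 2 3 W
3 60/293 12/65 -384/19045 -5658/19045 3 3 N
4 15/73 1/3 28/219 -163/438 3 2 E
final 2 2 S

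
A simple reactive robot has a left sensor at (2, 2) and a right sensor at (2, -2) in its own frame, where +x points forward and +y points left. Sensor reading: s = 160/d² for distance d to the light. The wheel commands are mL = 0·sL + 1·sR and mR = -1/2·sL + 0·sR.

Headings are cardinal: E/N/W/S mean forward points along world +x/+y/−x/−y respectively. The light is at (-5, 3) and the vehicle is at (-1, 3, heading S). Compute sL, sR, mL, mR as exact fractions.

4 20 20 -2

left sensor world pos  = (1, 1); dL² = 40
right sensor world pos = (-3, 1); dR² = 8
sL = 160/40 = 4
sR = 160/8 = 20
mL = 0·sL + 1·sR = 20
mR = -1/2·sL + 0·sR = -2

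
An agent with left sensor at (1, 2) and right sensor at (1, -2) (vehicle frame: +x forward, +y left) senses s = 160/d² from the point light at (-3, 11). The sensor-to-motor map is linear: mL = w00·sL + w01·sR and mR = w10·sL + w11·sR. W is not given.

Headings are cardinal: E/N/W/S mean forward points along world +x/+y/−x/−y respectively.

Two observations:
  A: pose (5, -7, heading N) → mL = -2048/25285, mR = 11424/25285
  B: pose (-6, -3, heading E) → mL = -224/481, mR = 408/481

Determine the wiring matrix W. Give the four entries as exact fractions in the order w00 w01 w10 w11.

-1 1 1/2 1/2

obs A: pose=(5,-7,N) → sL=32/65, sR=160/389, mL=-2048/25285, mR=11424/25285
obs B: pose=(-6,-3,E) → sL=40/37, sR=8/13, mL=-224/481, mR=408/481
sensor matrix S = [[32/65, 160/389], [40/37, 8/13]]; det S = -1723392/12162085
solve [mL_A; mL_B] = S·[w00; w01] and [mR_A; mR_B] = S·[w10; w11]:
  w00 = -1, w01 = 1, w10 = 1/2, w11 = 1/2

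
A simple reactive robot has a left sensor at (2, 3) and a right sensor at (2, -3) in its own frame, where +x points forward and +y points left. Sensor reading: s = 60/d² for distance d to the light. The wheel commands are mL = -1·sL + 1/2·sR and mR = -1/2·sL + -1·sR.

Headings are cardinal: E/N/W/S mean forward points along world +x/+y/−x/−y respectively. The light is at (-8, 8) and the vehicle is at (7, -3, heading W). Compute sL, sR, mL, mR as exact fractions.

12/73 60/233 -606/17009 -5778/17009

left sensor world pos  = (5, -6); dL² = 365
right sensor world pos = (5, 0); dR² = 233
sL = 60/365 = 12/73
sR = 60/233 = 60/233
mL = -1·sL + 1/2·sR = -606/17009
mR = -1/2·sL + -1·sR = -5778/17009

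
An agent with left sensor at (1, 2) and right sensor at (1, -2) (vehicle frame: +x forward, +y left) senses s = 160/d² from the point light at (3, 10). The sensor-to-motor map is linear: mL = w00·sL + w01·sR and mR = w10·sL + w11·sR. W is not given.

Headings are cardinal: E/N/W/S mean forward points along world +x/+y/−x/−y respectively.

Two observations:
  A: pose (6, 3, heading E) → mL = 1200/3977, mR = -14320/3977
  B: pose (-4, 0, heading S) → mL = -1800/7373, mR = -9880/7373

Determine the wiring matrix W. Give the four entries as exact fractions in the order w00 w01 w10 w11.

obs A: pose=(6,3,E) → sL=160/41, sR=160/97, mL=1200/3977, mR=-14320/3977
obs B: pose=(-4,0,S) → sL=80/73, sR=80/101, mL=-1800/7373, mR=-9880/7373
sensor matrix S = [[160/41, 160/97], [80/73, 80/101]]; det S = 37632000/29322421
solve [mL_A; mL_B] = S·[w00; w01] and [mR_A; mR_B] = S·[w10; w11]:
  w00 = 1/2, w01 = -1, w10 = -1/2, w11 = -1

1/2 -1 -1/2 -1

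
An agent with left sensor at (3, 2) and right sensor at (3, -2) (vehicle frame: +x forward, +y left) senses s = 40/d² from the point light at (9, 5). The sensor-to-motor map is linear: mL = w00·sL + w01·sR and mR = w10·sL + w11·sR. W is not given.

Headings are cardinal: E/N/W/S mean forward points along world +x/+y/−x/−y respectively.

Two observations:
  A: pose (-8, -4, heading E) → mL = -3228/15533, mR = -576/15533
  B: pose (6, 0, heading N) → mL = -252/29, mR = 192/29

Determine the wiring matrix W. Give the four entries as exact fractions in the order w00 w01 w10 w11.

-1/2 -1 -1 1

obs A: pose=(-8,-4,E) → sL=8/49, sR=40/317, mL=-3228/15533, mR=-576/15533
obs B: pose=(6,0,N) → sL=40/29, sR=8, mL=-252/29, mR=192/29
sensor matrix S = [[8/49, 40/317], [40/29, 8]]; det S = 509952/450457
solve [mL_A; mL_B] = S·[w00; w01] and [mR_A; mR_B] = S·[w10; w11]:
  w00 = -1/2, w01 = -1, w10 = -1, w11 = 1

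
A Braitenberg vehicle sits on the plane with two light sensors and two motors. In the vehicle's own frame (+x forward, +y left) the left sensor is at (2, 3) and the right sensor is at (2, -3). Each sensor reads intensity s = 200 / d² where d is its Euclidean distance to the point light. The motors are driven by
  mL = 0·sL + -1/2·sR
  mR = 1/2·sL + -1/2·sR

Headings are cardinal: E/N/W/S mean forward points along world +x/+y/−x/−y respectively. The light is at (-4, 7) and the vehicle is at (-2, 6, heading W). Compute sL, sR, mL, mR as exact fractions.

25/2 50 -25 -75/4

left sensor world pos  = (-4, 3); dL² = 16
right sensor world pos = (-4, 9); dR² = 4
sL = 200/16 = 25/2
sR = 200/4 = 50
mL = 0·sL + -1/2·sR = -25
mR = 1/2·sL + -1/2·sR = -75/4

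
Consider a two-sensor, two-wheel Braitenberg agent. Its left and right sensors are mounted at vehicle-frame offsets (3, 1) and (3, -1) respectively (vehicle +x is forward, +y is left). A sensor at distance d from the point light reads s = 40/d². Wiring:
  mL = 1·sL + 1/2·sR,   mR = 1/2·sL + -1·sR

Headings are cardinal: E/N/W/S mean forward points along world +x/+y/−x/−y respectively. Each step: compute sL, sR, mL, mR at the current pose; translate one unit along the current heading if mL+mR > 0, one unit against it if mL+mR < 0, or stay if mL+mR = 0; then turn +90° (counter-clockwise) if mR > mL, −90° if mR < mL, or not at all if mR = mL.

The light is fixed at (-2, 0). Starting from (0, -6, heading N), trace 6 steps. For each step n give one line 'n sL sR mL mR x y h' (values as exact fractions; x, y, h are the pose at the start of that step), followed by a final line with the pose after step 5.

n=0: pose=(0,-6,N); sL=4, sR=20/9; mL=46/9, mR=-2/9; mL+mR=44/9 → advance +1; mR−mL=-16/3 → turn -1·90°
n=1: pose=(0,-5,E); sL=40/41, sR=40/61; mL=3260/2501, mR=-420/2501; mL+mR=2840/2501 → advance +1; mR−mL=-3680/2501 → turn -1·90°
n=2: pose=(1,-5,S); sL=1/2, sR=10/17; mL=27/34, mR=-23/68; mL+mR=31/68 → advance +1; mR−mL=-77/68 → turn -1·90°
n=3: pose=(1,-6,W); sL=40/49, sR=8/5; mL=396/245, mR=-292/245; mL+mR=104/245 → advance +1; mR−mL=-688/245 → turn -1·90°
n=4: pose=(0,-6,N); sL=4, sR=20/9; mL=46/9, mR=-2/9; mL+mR=44/9 → advance +1; mR−mL=-16/3 → turn -1·90°
n=5: pose=(0,-5,E); sL=40/41, sR=40/61; mL=3260/2501, mR=-420/2501; mL+mR=2840/2501 → advance +1; mR−mL=-3680/2501 → turn -1·90°

0 4 20/9 46/9 -2/9 0 -6 N
1 40/41 40/61 3260/2501 -420/2501 0 -5 E
2 1/2 10/17 27/34 -23/68 1 -5 S
3 40/49 8/5 396/245 -292/245 1 -6 W
4 4 20/9 46/9 -2/9 0 -6 N
5 40/41 40/61 3260/2501 -420/2501 0 -5 E
final 1 -5 S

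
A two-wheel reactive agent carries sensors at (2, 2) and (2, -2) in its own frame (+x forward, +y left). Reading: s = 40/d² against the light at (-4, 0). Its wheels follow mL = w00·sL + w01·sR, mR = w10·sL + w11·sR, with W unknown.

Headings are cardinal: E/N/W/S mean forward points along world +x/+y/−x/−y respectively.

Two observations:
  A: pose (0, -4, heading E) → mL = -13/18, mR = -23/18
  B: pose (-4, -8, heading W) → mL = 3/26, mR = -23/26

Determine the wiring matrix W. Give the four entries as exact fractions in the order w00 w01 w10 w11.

-1 1/2 -1 -1/2

obs A: pose=(0,-4,E) → sL=1, sR=5/9, mL=-13/18, mR=-23/18
obs B: pose=(-4,-8,W) → sL=5/13, sR=1, mL=3/26, mR=-23/26
sensor matrix S = [[1, 5/9], [5/13, 1]]; det S = 92/117
solve [mL_A; mL_B] = S·[w00; w01] and [mR_A; mR_B] = S·[w10; w11]:
  w00 = -1, w01 = 1/2, w10 = -1, w11 = -1/2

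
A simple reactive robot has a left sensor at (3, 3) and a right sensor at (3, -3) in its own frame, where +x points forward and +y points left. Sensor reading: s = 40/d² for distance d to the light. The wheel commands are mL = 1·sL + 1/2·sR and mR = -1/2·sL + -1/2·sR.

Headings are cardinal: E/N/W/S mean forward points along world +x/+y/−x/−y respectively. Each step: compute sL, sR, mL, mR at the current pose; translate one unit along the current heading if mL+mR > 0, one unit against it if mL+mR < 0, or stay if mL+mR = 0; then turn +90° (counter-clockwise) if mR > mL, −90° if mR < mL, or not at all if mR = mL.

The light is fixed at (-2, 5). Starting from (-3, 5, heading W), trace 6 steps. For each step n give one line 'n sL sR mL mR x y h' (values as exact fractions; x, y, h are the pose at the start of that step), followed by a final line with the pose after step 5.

0 8/5 8/5 12/5 -8/5 -3 5 W
1 20/17 4 54/17 -44/17 -4 5 N
2 40/17 8 108/17 -88/17 -4 6 E
3 5 2 6 -7/2 -3 6 S
4 8/5 8/5 12/5 -8/5 -3 5 W
5 20/17 4 54/17 -44/17 -4 5 N
final -4 6 E

n=0: pose=(-3,5,W); sL=8/5, sR=8/5; mL=12/5, mR=-8/5; mL+mR=4/5 → advance +1; mR−mL=-4 → turn -1·90°
n=1: pose=(-4,5,N); sL=20/17, sR=4; mL=54/17, mR=-44/17; mL+mR=10/17 → advance +1; mR−mL=-98/17 → turn -1·90°
n=2: pose=(-4,6,E); sL=40/17, sR=8; mL=108/17, mR=-88/17; mL+mR=20/17 → advance +1; mR−mL=-196/17 → turn -1·90°
n=3: pose=(-3,6,S); sL=5, sR=2; mL=6, mR=-7/2; mL+mR=5/2 → advance +1; mR−mL=-19/2 → turn -1·90°
n=4: pose=(-3,5,W); sL=8/5, sR=8/5; mL=12/5, mR=-8/5; mL+mR=4/5 → advance +1; mR−mL=-4 → turn -1·90°
n=5: pose=(-4,5,N); sL=20/17, sR=4; mL=54/17, mR=-44/17; mL+mR=10/17 → advance +1; mR−mL=-98/17 → turn -1·90°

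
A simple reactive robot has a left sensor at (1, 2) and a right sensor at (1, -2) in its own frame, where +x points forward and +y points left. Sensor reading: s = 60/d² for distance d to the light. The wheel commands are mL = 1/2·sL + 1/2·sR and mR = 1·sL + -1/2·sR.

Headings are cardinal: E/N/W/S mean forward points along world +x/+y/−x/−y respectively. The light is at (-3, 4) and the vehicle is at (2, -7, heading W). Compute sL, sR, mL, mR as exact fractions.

12/37 60/97 1692/3589 54/3589

left sensor world pos  = (1, -9); dL² = 185
right sensor world pos = (1, -5); dR² = 97
sL = 60/185 = 12/37
sR = 60/97 = 60/97
mL = 1/2·sL + 1/2·sR = 1692/3589
mR = 1·sL + -1/2·sR = 54/3589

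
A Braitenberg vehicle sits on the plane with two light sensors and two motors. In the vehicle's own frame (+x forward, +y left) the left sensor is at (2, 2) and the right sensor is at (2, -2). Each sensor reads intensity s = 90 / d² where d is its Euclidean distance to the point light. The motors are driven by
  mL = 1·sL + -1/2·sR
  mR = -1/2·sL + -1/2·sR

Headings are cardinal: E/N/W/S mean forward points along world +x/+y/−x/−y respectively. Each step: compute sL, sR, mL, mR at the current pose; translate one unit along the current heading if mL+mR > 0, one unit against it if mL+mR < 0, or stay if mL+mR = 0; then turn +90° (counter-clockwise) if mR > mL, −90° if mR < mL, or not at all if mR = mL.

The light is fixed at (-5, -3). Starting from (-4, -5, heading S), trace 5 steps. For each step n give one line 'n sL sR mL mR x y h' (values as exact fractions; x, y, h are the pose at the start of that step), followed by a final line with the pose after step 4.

0 18/5 90/17 81/85 -378/85 -4 -5 S
1 9 45 -27/2 -27 -4 -4 W
2 90 90/17 1485/17 -810/17 -3 -4 N
3 9/2 9/2 9/4 -9/2 -3 -3 E
4 90/13 18 -27/13 -162/13 -4 -3 S
final -4 -2 W

n=0: pose=(-4,-5,S); sL=18/5, sR=90/17; mL=81/85, mR=-378/85; mL+mR=-297/85 → advance -1; mR−mL=-27/5 → turn -1·90°
n=1: pose=(-4,-4,W); sL=9, sR=45; mL=-27/2, mR=-27; mL+mR=-81/2 → advance -1; mR−mL=-27/2 → turn -1·90°
n=2: pose=(-3,-4,N); sL=90, sR=90/17; mL=1485/17, mR=-810/17; mL+mR=675/17 → advance +1; mR−mL=-135 → turn -1·90°
n=3: pose=(-3,-3,E); sL=9/2, sR=9/2; mL=9/4, mR=-9/2; mL+mR=-9/4 → advance -1; mR−mL=-27/4 → turn -1·90°
n=4: pose=(-4,-3,S); sL=90/13, sR=18; mL=-27/13, mR=-162/13; mL+mR=-189/13 → advance -1; mR−mL=-135/13 → turn -1·90°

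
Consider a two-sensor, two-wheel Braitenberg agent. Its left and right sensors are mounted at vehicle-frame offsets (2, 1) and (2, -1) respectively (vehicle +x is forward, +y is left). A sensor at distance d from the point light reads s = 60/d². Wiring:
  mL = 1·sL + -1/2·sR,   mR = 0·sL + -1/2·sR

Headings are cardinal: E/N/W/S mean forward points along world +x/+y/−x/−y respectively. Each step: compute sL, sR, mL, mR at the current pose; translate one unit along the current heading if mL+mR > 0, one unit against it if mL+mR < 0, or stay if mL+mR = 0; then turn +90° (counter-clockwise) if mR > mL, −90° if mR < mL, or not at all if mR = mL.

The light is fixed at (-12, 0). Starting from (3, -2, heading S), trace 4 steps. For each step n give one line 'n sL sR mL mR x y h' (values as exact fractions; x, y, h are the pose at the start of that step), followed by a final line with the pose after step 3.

0 15/68 15/53 285/3604 -15/106 3 -2 S
1 60/173 60/169 4950/29237 -30/169 3 -1 W
2 30/113 6/29 531/3277 -3/29 4 -1 N
3 12/65 12/65 6/65 -6/65 4 0 E
final 4 0 S

n=0: pose=(3,-2,S); sL=15/68, sR=15/53; mL=285/3604, mR=-15/106; mL+mR=-225/3604 → advance -1; mR−mL=-15/68 → turn -1·90°
n=1: pose=(3,-1,W); sL=60/173, sR=60/169; mL=4950/29237, mR=-30/169; mL+mR=-240/29237 → advance -1; mR−mL=-60/173 → turn -1·90°
n=2: pose=(4,-1,N); sL=30/113, sR=6/29; mL=531/3277, mR=-3/29; mL+mR=192/3277 → advance +1; mR−mL=-30/113 → turn -1·90°
n=3: pose=(4,0,E); sL=12/65, sR=12/65; mL=6/65, mR=-6/65; mL+mR=0 → advance +0; mR−mL=-12/65 → turn -1·90°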